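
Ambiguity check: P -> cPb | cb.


balanced c^n…b^n: each string has a unique parse
Unambiguous


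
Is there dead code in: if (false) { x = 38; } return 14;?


condition is constant false, so the whole block is unreachable
Dead: 'if (false) { x = 38; }'


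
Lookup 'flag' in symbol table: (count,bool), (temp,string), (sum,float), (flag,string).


Lookup 'flag' → type string


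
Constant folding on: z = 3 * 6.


3 * 6 = 18 at compile time
Optimized: z = 18


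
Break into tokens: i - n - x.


Scan left to right, longest-match per lexeme
Tokens: ID(i), OP(-), ID(n), OP(-), ID(x)


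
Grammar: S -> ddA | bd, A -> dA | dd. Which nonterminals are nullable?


A nonterminal is nullable iff some alternative derives ε (directly, or every symbol in it is nullable)
Nullable: {}


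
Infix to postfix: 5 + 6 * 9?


* has higher precedence, evaluate 6*9 first
Postfix: 5 6 9 * +


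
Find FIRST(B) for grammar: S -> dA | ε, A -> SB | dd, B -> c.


Per alternative of B: FIRST(c) = {c}
FIRST(B) = {c}


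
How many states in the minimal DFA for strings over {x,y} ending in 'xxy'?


Track the longest suffix of input matching a prefix of 'xxy': 4 classes (prefixes of length 0..3)
Minimal DFA: 4 states


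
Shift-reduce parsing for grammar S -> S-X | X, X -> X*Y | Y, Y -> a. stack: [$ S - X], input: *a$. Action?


'*' can extend X; shift to build X -> X*Y
Action: shift


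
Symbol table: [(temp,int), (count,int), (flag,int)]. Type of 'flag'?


Lookup 'flag' → type int


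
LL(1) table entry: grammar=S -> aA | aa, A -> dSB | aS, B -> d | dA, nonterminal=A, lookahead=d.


For [A, d]: 'd' ∈ FIRST(dSB)
Entry: A -> dSB


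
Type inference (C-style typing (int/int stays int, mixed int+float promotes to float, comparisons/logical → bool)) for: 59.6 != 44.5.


Operand types: float != float
Rule: comparison yields bool
Result type: bool


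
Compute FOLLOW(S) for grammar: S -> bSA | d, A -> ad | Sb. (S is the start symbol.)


$ ∈ FOLLOW(S). For each A -> αBβ: add FIRST(β)\{ε} to FOLLOW(B); if β nullable, add FOLLOW(A).
FOLLOW(S) = {$, a, b, d}


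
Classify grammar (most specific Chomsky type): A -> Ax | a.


Left-linear: every RHS is a terminal or one nonterminal followed by a terminal
Classification: Type 3 (Regular)


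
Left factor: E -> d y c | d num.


Common prefix: 'd'
Factored: E -> d E', E' -> y c | num


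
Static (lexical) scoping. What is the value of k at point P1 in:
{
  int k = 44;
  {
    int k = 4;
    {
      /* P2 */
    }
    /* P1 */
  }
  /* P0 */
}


k declared in the same block as P1
k = 4


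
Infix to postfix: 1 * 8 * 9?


Left to right (same or higher precedence on left)
Postfix: 1 8 * 9 *


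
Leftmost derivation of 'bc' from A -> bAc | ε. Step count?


Derivation: A => bAc => bc
Steps: 2


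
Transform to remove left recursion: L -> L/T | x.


Left-recursive alternatives: L/T; non-recursive: x
Introduce L': L -> xL', L' -> /TL' | ε


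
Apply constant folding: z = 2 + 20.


2 + 20 = 22 at compile time
Optimized: z = 22


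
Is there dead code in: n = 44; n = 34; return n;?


first assignment to n is overwritten before any read
Dead: 'n = 44'


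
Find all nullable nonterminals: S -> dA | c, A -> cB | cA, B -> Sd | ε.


A nonterminal is nullable iff some alternative derives ε (directly, or every symbol in it is nullable)
Nullable: {B}


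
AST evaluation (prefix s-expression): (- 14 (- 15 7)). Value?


Evaluate inner: (- 15 7) = 8
Evaluate root: (- 14 8) = 6
Result: 6


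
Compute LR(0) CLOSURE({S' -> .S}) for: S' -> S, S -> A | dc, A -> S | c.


Start: S' -> .S
For each item with dot before a nonterminal B, add B -> .γ for every B-production
Closure: [S' -> .S, S -> .A, S -> .dc, A -> .S, A -> .c]


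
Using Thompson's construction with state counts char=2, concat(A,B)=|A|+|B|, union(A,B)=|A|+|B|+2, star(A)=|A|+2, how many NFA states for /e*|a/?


Syntax tree has 2 char leaf(s), 1 union(s), 1 star(s)
chars contribute 2×2 = 4; each union adds +2; each star adds +2
Total: 4 + 2 + 2 = 8 states


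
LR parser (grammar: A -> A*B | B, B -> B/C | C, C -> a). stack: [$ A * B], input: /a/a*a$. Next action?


'/' can extend B; shift to build B -> B/C
Action: shift


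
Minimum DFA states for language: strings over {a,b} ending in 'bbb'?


Track the longest suffix of input matching a prefix of 'bbb': 4 classes (prefixes of length 0..3)
Minimal DFA: 4 states


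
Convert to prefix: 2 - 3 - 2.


left-to-right (same/higher precedence on left): tree is (- (- 2 3) 2)
Prefix: - - 2 3 2


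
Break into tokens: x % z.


Scan left to right, longest-match per lexeme
Tokens: ID(x), OP(%), ID(z)


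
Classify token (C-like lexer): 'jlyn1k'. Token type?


Pattern: letter/underscore followed by alphanumerics, not a keyword
Type: IDENTIFIER


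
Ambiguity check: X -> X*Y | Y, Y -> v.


precedence layered via separate nonterminal Y: deterministic
Unambiguous


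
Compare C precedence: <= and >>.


'>>' is shift (level 8); '<=' is relational (level 7)
Higher level binds tighter
'>>' has higher precedence than '<='


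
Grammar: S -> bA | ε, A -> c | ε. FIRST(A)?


Per alternative of A: FIRST(c) = {c}; FIRST(ε) = {ε}
FIRST(A) = {c, ε}


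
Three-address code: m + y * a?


Break into single-operator statements:
t1 = y * a
t2 = m + t1


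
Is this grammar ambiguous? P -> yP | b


right-linear, alternatives start with distinct terminals 'y' vs 'b': unique leftmost derivation
Unambiguous


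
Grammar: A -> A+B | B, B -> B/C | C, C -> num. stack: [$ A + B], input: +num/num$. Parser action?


handle 'A+B' on top; lookahead ∈ FOLLOW(A) = {+, $}
Action: reduce (A -> A+B)


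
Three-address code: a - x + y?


Break into single-operator statements:
t1 = a - x
t2 = t1 + y


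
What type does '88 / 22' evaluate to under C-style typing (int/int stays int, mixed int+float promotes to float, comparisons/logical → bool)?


Operand types: int / int
Rule: mixed int/float promotes to float; int/int stays int
Result type: int


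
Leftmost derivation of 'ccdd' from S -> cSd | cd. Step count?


Derivation: S => cSd => ccdd
Steps: 2


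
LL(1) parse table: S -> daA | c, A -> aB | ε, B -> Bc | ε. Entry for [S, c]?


For [S, c]: 'c' ∈ FIRST(c)
Entry: S -> c


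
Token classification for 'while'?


Pattern: reserved word
Type: KEYWORD


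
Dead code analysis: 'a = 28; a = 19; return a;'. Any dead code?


first assignment to a is overwritten before any read
Dead: 'a = 28'


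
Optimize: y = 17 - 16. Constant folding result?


17 - 16 = 1 at compile time
Optimized: y = 1


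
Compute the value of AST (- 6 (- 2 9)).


Evaluate inner: (- 2 9) = -7
Evaluate root: (- 6 -7) = 13
Result: 13


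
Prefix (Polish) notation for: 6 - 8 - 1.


left-to-right (same/higher precedence on left): tree is (- (- 6 8) 1)
Prefix: - - 6 8 1


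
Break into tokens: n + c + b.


Scan left to right, longest-match per lexeme
Tokens: ID(n), OP(+), ID(c), OP(+), ID(b)


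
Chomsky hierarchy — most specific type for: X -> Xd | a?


Left-linear: every RHS is a terminal or one nonterminal followed by a terminal
Classification: Type 3 (Regular)


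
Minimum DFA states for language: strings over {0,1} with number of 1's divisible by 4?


Track (count of 1) mod 4: states 0..3, accept at 0
Minimal DFA: 4 states


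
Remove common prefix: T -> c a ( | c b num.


Common prefix: 'c'
Factored: T -> c T', T' -> a ( | b num


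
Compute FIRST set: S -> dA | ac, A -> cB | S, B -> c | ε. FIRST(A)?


Per alternative of A: FIRST(cB) = {c}; FIRST(S) = {a, d}
FIRST(A) = {a, c, d}


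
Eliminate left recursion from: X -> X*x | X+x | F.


Left-recursive alternatives: X*x, X+x; non-recursive: F
Introduce X': X -> FX', X' -> *xX' | +xX' | ε


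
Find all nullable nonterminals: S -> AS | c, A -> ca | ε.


A nonterminal is nullable iff some alternative derives ε (directly, or every symbol in it is nullable)
Nullable: {A}


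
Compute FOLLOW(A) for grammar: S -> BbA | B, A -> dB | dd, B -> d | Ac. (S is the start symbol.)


$ ∈ FOLLOW(S). For each A -> αBβ: add FIRST(β)\{ε} to FOLLOW(B); if β nullable, add FOLLOW(A).
FOLLOW(A) = {$, c}


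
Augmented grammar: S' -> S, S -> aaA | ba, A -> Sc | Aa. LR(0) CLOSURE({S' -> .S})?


Start: S' -> .S
For each item with dot before a nonterminal B, add B -> .γ for every B-production
Closure: [S' -> .S, S -> .aaA, S -> .ba]


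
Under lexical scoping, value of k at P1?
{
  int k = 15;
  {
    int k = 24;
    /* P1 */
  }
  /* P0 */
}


k declared in the same block as P1
k = 24


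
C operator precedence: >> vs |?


'>>' is shift (level 8); '|' is bitwise OR (level 3)
Higher level binds tighter
'>>' has higher precedence than '|'


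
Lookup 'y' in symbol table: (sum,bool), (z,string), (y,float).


Lookup 'y' → type float


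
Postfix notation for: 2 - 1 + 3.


Left to right (same or higher precedence on left)
Postfix: 2 1 - 3 +


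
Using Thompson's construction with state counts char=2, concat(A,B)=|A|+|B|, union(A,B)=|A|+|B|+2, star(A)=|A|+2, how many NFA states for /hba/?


Syntax tree has 3 char leaf(s), 0 union(s), 0 star(s)
chars contribute 3×2 = 6; each union adds +2; each star adds +2
Total: 6 + 0 + 0 = 6 states


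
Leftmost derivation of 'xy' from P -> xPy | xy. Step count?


Derivation: P => xy
Steps: 1


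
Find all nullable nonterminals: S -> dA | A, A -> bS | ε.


A nonterminal is nullable iff some alternative derives ε (directly, or every symbol in it is nullable)
Nullable: {A, S}


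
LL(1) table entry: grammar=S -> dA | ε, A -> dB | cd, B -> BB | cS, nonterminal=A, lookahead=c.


For [A, c]: 'c' ∈ FIRST(cd)
Entry: A -> cd


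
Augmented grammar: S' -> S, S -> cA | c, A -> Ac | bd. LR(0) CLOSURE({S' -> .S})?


Start: S' -> .S
For each item with dot before a nonterminal B, add B -> .γ for every B-production
Closure: [S' -> .S, S -> .cA, S -> .c]


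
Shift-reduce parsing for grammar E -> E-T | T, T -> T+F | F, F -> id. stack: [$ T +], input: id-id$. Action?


no handle; shift 'id'
Action: shift


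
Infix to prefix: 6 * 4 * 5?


left-to-right (same/higher precedence on left): tree is (* (* 6 4) 5)
Prefix: * * 6 4 5


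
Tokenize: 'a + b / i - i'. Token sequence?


Scan left to right, longest-match per lexeme
Tokens: ID(a), OP(+), ID(b), OP(/), ID(i), OP(-), ID(i)


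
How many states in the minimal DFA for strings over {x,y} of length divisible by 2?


Track length mod 2: states 0..1, accept at 0
Minimal DFA: 2 states


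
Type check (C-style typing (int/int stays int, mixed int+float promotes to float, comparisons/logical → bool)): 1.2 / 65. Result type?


Operand types: float / int
Rule: mixed int/float promotes to float; int/int stays int
Result type: float


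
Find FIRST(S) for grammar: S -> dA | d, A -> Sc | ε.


Per alternative of S: FIRST(dA) = {d}; FIRST(d) = {d}
FIRST(S) = {d}


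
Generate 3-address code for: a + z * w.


Break into single-operator statements:
t1 = z * w
t2 = a + t1


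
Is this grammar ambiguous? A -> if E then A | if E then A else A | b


dangling else: 'if E then if E then b else b' parses two ways
Ambiguous


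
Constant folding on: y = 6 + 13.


6 + 13 = 19 at compile time
Optimized: y = 19


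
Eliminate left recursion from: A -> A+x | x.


Left-recursive alternatives: A+x; non-recursive: x
Introduce A': A -> xA', A' -> +xA' | ε


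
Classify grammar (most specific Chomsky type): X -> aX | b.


Right-linear: every RHS is a terminal or a terminal followed by one nonterminal
Classification: Type 3 (Regular)


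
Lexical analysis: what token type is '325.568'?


Pattern: digits with a decimal point
Type: FLOAT_LITERAL


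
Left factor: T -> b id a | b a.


Common prefix: 'b'
Factored: T -> b T', T' -> id a | a


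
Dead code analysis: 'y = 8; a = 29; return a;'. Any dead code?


y is assigned but never read
Dead: 'y = 8'


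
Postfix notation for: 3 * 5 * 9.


Left to right (same or higher precedence on left)
Postfix: 3 5 * 9 *


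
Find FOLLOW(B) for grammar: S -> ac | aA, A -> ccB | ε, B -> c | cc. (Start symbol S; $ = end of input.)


$ ∈ FOLLOW(S). For each A -> αBβ: add FIRST(β)\{ε} to FOLLOW(B); if β nullable, add FOLLOW(A).
FOLLOW(B) = {$}


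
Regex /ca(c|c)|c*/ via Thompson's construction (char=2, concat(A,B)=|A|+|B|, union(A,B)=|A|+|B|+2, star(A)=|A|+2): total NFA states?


Syntax tree has 5 char leaf(s), 2 union(s), 1 star(s)
chars contribute 5×2 = 10; each union adds +2; each star adds +2
Total: 10 + 4 + 2 = 16 states


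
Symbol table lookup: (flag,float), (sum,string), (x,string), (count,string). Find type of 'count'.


Lookup 'count' → type string


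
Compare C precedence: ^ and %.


'%' is multiplicative (level 10); '^' is bitwise XOR (level 4)
Higher level binds tighter
'%' has higher precedence than '^'


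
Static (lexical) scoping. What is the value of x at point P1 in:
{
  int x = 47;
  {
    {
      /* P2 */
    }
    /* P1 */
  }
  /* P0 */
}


P1's block does not declare x; resolves to the enclosing declaration at depth 0
x = 47


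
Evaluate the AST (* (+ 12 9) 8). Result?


Evaluate inner: (+ 12 9) = 21
Evaluate root: (* 21 8) = 168
Result: 168


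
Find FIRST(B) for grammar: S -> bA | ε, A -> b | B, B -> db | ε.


Per alternative of B: FIRST(db) = {d}; FIRST(ε) = {ε}
FIRST(B) = {d, ε}


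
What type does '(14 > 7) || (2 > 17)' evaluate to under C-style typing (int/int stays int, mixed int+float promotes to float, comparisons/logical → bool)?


Operand types: bool || bool
Rule: logical operators take bool operands and yield bool
Result type: bool


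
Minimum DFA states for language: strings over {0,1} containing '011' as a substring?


KMP-style automaton: 3 progress states + 1 absorbing accept = 4
Minimal DFA: 4 states


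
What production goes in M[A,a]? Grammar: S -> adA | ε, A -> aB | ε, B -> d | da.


For [A, a]: 'a' ∈ FIRST(aB)
Entry: A -> aB


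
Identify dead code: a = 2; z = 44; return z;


a is assigned but never read
Dead: 'a = 2'


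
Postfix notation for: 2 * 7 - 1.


Left to right (same or higher precedence on left)
Postfix: 2 7 * 1 -


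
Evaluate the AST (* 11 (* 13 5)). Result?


Evaluate inner: (* 13 5) = 65
Evaluate root: (* 11 65) = 715
Result: 715


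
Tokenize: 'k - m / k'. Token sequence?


Scan left to right, longest-match per lexeme
Tokens: ID(k), OP(-), ID(m), OP(/), ID(k)


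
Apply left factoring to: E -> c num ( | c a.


Common prefix: 'c'
Factored: E -> c E', E' -> num ( | a


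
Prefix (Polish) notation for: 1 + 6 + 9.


left-to-right (same/higher precedence on left): tree is (+ (+ 1 6) 9)
Prefix: + + 1 6 9


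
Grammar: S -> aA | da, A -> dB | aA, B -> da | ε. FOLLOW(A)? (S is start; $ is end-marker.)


$ ∈ FOLLOW(S). For each A -> αBβ: add FIRST(β)\{ε} to FOLLOW(B); if β nullable, add FOLLOW(A).
FOLLOW(A) = {$}


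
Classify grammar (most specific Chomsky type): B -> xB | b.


Right-linear: every RHS is a terminal or a terminal followed by one nonterminal
Classification: Type 3 (Regular)


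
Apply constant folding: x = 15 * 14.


15 * 14 = 210 at compile time
Optimized: x = 210


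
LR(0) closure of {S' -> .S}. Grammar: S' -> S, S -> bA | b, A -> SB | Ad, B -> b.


Start: S' -> .S
For each item with dot before a nonterminal B, add B -> .γ for every B-production
Closure: [S' -> .S, S -> .bA, S -> .b]


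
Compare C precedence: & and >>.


'>>' is shift (level 8); '&' is bitwise AND (level 5)
Higher level binds tighter
'>>' has higher precedence than '&'


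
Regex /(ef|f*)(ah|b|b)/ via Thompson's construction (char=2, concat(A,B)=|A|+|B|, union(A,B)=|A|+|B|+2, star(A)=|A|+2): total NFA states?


Syntax tree has 7 char leaf(s), 3 union(s), 1 star(s)
chars contribute 7×2 = 14; each union adds +2; each star adds +2
Total: 14 + 6 + 2 = 22 states


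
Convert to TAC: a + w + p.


Break into single-operator statements:
t1 = a + w
t2 = t1 + p


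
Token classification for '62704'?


Pattern: digits only
Type: INTEGER_LITERAL


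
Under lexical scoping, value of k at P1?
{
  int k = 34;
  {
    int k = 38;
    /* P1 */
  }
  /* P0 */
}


k declared in the same block as P1
k = 38


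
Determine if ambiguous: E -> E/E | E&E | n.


'n/n&n' has two parse trees (no precedence encoded between / and &)
Ambiguous


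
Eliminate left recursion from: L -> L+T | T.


Left-recursive alternatives: L+T; non-recursive: T
Introduce L': L -> TL', L' -> +TL' | ε


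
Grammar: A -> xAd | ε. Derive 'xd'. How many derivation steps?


Derivation: A => xAd => xd
Steps: 2


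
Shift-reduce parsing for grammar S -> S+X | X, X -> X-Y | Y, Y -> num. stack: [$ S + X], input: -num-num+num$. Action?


'-' can extend X; shift to build X -> X-Y
Action: shift


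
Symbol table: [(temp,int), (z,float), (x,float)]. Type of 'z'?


Lookup 'z' → type float


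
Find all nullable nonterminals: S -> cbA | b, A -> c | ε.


A nonterminal is nullable iff some alternative derives ε (directly, or every symbol in it is nullable)
Nullable: {A}


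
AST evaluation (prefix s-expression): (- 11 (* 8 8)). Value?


Evaluate inner: (* 8 8) = 64
Evaluate root: (- 11 64) = -53
Result: -53


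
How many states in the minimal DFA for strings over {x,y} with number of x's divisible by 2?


Track (count of x) mod 2: states 0..1, accept at 0
Minimal DFA: 2 states


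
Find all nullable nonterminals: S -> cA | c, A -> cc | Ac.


A nonterminal is nullable iff some alternative derives ε (directly, or every symbol in it is nullable)
Nullable: {}


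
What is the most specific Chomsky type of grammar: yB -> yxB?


LHS has context (more than one symbol) and |LHS| ≤ |RHS|
Classification: Type 1 (Context-Sensitive)


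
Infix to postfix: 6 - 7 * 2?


* has higher precedence, evaluate 7*2 first
Postfix: 6 7 2 * -


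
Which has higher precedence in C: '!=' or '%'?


'%' is multiplicative (level 10); '!=' is equality (level 6)
Higher level binds tighter
'%' has higher precedence than '!='


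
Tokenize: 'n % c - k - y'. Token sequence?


Scan left to right, longest-match per lexeme
Tokens: ID(n), OP(%), ID(c), OP(-), ID(k), OP(-), ID(y)


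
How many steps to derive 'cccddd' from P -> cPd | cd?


Derivation: P => cPd => ccPdd => cccddd
Steps: 3


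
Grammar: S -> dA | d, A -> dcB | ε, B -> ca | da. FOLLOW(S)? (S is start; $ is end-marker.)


$ ∈ FOLLOW(S). For each A -> αBβ: add FIRST(β)\{ε} to FOLLOW(B); if β nullable, add FOLLOW(A).
FOLLOW(S) = {$}


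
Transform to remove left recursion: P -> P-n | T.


Left-recursive alternatives: P-n; non-recursive: T
Introduce P': P -> TP', P' -> -nP' | ε


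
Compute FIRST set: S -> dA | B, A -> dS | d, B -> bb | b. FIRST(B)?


Per alternative of B: FIRST(bb) = {b}; FIRST(b) = {b}
FIRST(B) = {b}


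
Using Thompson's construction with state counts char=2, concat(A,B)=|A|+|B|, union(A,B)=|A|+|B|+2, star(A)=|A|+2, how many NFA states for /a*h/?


Syntax tree has 2 char leaf(s), 0 union(s), 1 star(s)
chars contribute 2×2 = 4; each union adds +2; each star adds +2
Total: 4 + 0 + 2 = 6 states


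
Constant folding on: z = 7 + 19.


7 + 19 = 26 at compile time
Optimized: z = 26


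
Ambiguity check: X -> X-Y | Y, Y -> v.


precedence layered via separate nonterminal Y: deterministic
Unambiguous


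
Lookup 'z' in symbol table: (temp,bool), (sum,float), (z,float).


Lookup 'z' → type float


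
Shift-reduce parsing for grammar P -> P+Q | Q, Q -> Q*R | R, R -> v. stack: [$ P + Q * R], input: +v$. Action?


handle 'Q*R' on top
Action: reduce (Q -> Q*R)


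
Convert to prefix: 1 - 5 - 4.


left-to-right (same/higher precedence on left): tree is (- (- 1 5) 4)
Prefix: - - 1 5 4


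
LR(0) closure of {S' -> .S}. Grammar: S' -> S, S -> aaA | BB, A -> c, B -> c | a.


Start: S' -> .S
For each item with dot before a nonterminal B, add B -> .γ for every B-production
Closure: [S' -> .S, S -> .aaA, S -> .BB, B -> .c, B -> .a]


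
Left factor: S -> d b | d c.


Common prefix: 'd'
Factored: S -> d S', S' -> b | c


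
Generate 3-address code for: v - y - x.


Break into single-operator statements:
t1 = v - y
t2 = t1 - x


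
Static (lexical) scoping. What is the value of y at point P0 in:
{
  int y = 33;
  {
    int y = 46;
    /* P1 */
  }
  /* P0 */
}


y declared in the same block as P0
y = 33


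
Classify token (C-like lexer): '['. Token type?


Pattern: delimiter/punctuation
Type: PUNCTUATION


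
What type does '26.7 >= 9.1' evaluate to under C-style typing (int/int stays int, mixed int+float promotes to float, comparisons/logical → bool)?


Operand types: float >= float
Rule: comparison yields bool
Result type: bool


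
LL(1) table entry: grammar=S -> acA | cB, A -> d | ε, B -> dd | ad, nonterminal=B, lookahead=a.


For [B, a]: 'a' ∈ FIRST(ad)
Entry: B -> ad


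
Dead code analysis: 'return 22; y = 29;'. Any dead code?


statement follows a return and is unreachable
Dead: 'y = 29'


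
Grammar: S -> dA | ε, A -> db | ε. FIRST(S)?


Per alternative of S: FIRST(dA) = {d}; FIRST(ε) = {ε}
FIRST(S) = {d, ε}


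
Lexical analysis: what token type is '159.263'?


Pattern: digits with a decimal point
Type: FLOAT_LITERAL


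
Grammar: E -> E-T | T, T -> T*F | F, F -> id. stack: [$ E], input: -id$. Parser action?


shift '-' to continue E -> E-T
Action: shift


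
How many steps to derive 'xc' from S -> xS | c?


Derivation: S => xS => xc
Steps: 2


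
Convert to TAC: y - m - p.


Break into single-operator statements:
t1 = y - m
t2 = t1 - p


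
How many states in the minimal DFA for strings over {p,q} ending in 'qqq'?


Track the longest suffix of input matching a prefix of 'qqq': 4 classes (prefixes of length 0..3)
Minimal DFA: 4 states


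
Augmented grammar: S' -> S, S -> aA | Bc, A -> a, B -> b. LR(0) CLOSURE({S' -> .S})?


Start: S' -> .S
For each item with dot before a nonterminal B, add B -> .γ for every B-production
Closure: [S' -> .S, S -> .aA, S -> .Bc, B -> .b]


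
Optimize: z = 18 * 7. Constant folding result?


18 * 7 = 126 at compile time
Optimized: z = 126


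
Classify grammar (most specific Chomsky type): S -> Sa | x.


Left-linear: every RHS is a terminal or one nonterminal followed by a terminal
Classification: Type 3 (Regular)


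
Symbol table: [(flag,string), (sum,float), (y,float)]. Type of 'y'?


Lookup 'y' → type float


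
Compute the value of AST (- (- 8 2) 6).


Evaluate inner: (- 8 2) = 6
Evaluate root: (- 6 6) = 0
Result: 0


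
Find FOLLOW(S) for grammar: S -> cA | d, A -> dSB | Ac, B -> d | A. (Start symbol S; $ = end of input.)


$ ∈ FOLLOW(S). For each A -> αBβ: add FIRST(β)\{ε} to FOLLOW(B); if β nullable, add FOLLOW(A).
FOLLOW(S) = {$, d}


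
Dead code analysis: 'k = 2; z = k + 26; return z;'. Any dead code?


k is read by z's definition; z is returned
No dead code


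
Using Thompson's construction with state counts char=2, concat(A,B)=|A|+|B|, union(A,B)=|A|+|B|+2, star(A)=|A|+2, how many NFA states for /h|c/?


Syntax tree has 2 char leaf(s), 1 union(s), 0 star(s)
chars contribute 2×2 = 4; each union adds +2; each star adds +2
Total: 4 + 2 + 0 = 6 states


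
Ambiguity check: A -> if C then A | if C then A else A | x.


dangling else: 'if C then if C then x else x' parses two ways
Ambiguous


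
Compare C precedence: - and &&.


'-' is additive (level 9); '&&' is logical AND (level 2)
Higher level binds tighter
'-' has higher precedence than '&&'


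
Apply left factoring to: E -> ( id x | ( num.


Common prefix: '('
Factored: E -> ( E', E' -> id x | num


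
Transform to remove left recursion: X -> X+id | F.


Left-recursive alternatives: X+id; non-recursive: F
Introduce X': X -> FX', X' -> +idX' | ε


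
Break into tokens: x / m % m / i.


Scan left to right, longest-match per lexeme
Tokens: ID(x), OP(/), ID(m), OP(%), ID(m), OP(/), ID(i)


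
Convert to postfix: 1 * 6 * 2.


Left to right (same or higher precedence on left)
Postfix: 1 6 * 2 *


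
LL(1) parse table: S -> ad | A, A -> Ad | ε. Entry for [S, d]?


For [S, d]: 'd' ∈ FIRST(A)
Entry: S -> A


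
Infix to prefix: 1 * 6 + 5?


left-to-right (same/higher precedence on left): tree is (+ (* 1 6) 5)
Prefix: + * 1 6 5


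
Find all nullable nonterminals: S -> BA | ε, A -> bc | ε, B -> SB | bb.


A nonterminal is nullable iff some alternative derives ε (directly, or every symbol in it is nullable)
Nullable: {A, S}


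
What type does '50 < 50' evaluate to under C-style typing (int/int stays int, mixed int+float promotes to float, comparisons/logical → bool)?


Operand types: int < int
Rule: comparison yields bool
Result type: bool


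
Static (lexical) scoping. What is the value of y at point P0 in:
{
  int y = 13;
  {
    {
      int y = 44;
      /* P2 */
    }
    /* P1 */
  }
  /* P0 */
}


y declared in the same block as P0
y = 13


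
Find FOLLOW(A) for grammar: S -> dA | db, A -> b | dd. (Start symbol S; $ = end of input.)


$ ∈ FOLLOW(S). For each A -> αBβ: add FIRST(β)\{ε} to FOLLOW(B); if β nullable, add FOLLOW(A).
FOLLOW(A) = {$}


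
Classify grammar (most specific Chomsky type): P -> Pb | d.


Left-linear: every RHS is a terminal or one nonterminal followed by a terminal
Classification: Type 3 (Regular)


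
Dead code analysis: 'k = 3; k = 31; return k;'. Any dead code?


first assignment to k is overwritten before any read
Dead: 'k = 3'


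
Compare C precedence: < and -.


'-' is additive (level 9); '<' is relational (level 7)
Higher level binds tighter
'-' has higher precedence than '<'


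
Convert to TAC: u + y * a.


Break into single-operator statements:
t1 = y * a
t2 = u + t1


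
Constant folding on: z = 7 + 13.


7 + 13 = 20 at compile time
Optimized: z = 20


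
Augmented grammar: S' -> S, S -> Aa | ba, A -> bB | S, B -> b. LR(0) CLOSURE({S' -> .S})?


Start: S' -> .S
For each item with dot before a nonterminal B, add B -> .γ for every B-production
Closure: [S' -> .S, S -> .Aa, S -> .ba, A -> .bB, A -> .S]


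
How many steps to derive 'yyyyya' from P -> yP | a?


Derivation: P => yP => yyP => yyyP => yyyyP => yyyyyP => yyyyya
Steps: 6


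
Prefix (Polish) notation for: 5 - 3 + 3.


left-to-right (same/higher precedence on left): tree is (+ (- 5 3) 3)
Prefix: + - 5 3 3


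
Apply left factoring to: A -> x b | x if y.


Common prefix: 'x'
Factored: A -> x A', A' -> b | if y


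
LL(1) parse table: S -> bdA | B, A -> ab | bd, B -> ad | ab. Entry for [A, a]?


For [A, a]: 'a' ∈ FIRST(ab)
Entry: A -> ab


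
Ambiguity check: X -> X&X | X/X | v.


'v&v/v' has two parse trees (no precedence encoded between & and /)
Ambiguous


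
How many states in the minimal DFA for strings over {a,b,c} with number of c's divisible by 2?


Track (count of c) mod 2: states 0..1, accept at 0
Minimal DFA: 2 states


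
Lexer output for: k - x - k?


Scan left to right, longest-match per lexeme
Tokens: ID(k), OP(-), ID(x), OP(-), ID(k)


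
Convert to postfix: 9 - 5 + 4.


Left to right (same or higher precedence on left)
Postfix: 9 5 - 4 +


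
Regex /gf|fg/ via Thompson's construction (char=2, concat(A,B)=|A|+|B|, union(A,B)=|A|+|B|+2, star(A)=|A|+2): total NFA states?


Syntax tree has 4 char leaf(s), 1 union(s), 0 star(s)
chars contribute 4×2 = 8; each union adds +2; each star adds +2
Total: 8 + 2 + 0 = 10 states


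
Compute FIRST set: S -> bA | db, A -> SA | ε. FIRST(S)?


Per alternative of S: FIRST(bA) = {b}; FIRST(db) = {d}
FIRST(S) = {b, d}


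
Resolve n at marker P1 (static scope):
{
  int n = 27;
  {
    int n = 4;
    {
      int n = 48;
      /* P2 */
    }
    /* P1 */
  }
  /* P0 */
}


n declared in the same block as P1
n = 4


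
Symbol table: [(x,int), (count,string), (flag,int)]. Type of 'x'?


Lookup 'x' → type int


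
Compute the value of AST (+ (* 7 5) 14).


Evaluate inner: (* 7 5) = 35
Evaluate root: (+ 35 14) = 49
Result: 49


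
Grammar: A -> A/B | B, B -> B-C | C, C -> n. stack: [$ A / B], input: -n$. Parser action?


'-' can extend B; shift to build B -> B-C
Action: shift


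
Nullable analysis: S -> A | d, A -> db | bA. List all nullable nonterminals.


A nonterminal is nullable iff some alternative derives ε (directly, or every symbol in it is nullable)
Nullable: {}


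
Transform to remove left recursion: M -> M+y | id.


Left-recursive alternatives: M+y; non-recursive: id
Introduce M': M -> idM', M' -> +yM' | ε


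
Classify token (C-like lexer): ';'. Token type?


Pattern: delimiter/punctuation
Type: PUNCTUATION


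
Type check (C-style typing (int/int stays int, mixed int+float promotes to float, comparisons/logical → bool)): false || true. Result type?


Operand types: bool || bool
Rule: logical operators take bool operands and yield bool
Result type: bool


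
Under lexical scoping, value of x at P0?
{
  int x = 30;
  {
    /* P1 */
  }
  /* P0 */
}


x declared in the same block as P0
x = 30


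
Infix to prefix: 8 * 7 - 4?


left-to-right (same/higher precedence on left): tree is (- (* 8 7) 4)
Prefix: - * 8 7 4


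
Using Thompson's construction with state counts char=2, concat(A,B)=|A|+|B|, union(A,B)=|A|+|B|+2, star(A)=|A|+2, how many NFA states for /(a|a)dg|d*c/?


Syntax tree has 6 char leaf(s), 2 union(s), 1 star(s)
chars contribute 6×2 = 12; each union adds +2; each star adds +2
Total: 12 + 4 + 2 = 18 states


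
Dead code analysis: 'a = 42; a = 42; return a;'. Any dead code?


first assignment to a is overwritten before any read
Dead: 'a = 42'


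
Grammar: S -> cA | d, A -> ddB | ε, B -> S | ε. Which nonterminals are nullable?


A nonterminal is nullable iff some alternative derives ε (directly, or every symbol in it is nullable)
Nullable: {A, B}


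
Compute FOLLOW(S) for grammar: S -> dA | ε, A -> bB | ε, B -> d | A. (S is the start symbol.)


$ ∈ FOLLOW(S). For each A -> αBβ: add FIRST(β)\{ε} to FOLLOW(B); if β nullable, add FOLLOW(A).
FOLLOW(S) = {$}


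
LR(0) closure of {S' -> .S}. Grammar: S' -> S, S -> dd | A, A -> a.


Start: S' -> .S
For each item with dot before a nonterminal B, add B -> .γ for every B-production
Closure: [S' -> .S, S -> .dd, S -> .A, A -> .a]


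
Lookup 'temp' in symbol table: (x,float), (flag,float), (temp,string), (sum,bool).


Lookup 'temp' → type string


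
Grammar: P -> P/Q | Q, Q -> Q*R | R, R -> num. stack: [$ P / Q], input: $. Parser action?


handle 'P/Q' on top; lookahead ∈ FOLLOW(P) = {/, $}
Action: reduce (P -> P/Q)


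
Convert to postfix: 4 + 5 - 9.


Left to right (same or higher precedence on left)
Postfix: 4 5 + 9 -


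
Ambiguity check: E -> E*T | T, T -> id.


precedence layered via separate nonterminal T: deterministic
Unambiguous


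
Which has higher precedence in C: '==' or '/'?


'/' is multiplicative (level 10); '==' is equality (level 6)
Higher level binds tighter
'/' has higher precedence than '=='


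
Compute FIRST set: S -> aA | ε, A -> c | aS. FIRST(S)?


Per alternative of S: FIRST(aA) = {a}; FIRST(ε) = {ε}
FIRST(S) = {a, ε}


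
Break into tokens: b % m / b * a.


Scan left to right, longest-match per lexeme
Tokens: ID(b), OP(%), ID(m), OP(/), ID(b), OP(*), ID(a)


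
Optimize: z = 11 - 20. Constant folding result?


11 - 20 = -9 at compile time
Optimized: z = -9


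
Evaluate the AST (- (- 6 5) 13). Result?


Evaluate inner: (- 6 5) = 1
Evaluate root: (- 1 13) = -12
Result: -12


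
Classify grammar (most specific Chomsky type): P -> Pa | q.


Left-linear: every RHS is a terminal or one nonterminal followed by a terminal
Classification: Type 3 (Regular)


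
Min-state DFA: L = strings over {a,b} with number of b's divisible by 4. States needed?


Track (count of b) mod 4: states 0..3, accept at 0
Minimal DFA: 4 states


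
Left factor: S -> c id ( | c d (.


Common prefix: 'c'
Factored: S -> c S', S' -> id ( | d (


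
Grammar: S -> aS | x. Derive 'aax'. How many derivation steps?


Derivation: S => aS => aaS => aax
Steps: 3


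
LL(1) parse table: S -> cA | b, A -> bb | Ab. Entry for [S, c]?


For [S, c]: 'c' ∈ FIRST(cA)
Entry: S -> cA


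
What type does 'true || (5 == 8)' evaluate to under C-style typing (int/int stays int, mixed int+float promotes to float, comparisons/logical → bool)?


Operand types: bool || bool
Rule: logical operators take bool operands and yield bool
Result type: bool


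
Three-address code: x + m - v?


Break into single-operator statements:
t1 = x + m
t2 = t1 - v


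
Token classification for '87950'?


Pattern: digits only
Type: INTEGER_LITERAL


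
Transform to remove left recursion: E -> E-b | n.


Left-recursive alternatives: E-b; non-recursive: n
Introduce E': E -> nE', E' -> -bE' | ε


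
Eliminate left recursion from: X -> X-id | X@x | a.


Left-recursive alternatives: X-id, X@x; non-recursive: a
Introduce X': X -> aX', X' -> -idX' | @xX' | ε


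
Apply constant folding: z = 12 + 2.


12 + 2 = 14 at compile time
Optimized: z = 14


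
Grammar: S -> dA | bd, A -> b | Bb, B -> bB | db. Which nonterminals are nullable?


A nonterminal is nullable iff some alternative derives ε (directly, or every symbol in it is nullable)
Nullable: {}


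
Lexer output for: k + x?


Scan left to right, longest-match per lexeme
Tokens: ID(k), OP(+), ID(x)


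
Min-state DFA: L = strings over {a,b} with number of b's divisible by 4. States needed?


Track (count of b) mod 4: states 0..3, accept at 0
Minimal DFA: 4 states


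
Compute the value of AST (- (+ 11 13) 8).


Evaluate inner: (+ 11 13) = 24
Evaluate root: (- 24 8) = 16
Result: 16


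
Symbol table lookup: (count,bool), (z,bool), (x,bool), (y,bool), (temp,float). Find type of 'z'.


Lookup 'z' → type bool


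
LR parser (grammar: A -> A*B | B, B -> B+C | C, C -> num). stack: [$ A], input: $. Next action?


start symbol A on stack, input exhausted
Action: accept


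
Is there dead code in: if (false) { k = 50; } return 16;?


condition is constant false, so the whole block is unreachable
Dead: 'if (false) { k = 50; }'


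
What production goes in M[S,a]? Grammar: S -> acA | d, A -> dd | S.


For [S, a]: 'a' ∈ FIRST(acA)
Entry: S -> acA


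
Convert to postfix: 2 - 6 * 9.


* has higher precedence, evaluate 6*9 first
Postfix: 2 6 9 * -


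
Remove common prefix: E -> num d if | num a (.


Common prefix: 'num'
Factored: E -> num E', E' -> d if | a (


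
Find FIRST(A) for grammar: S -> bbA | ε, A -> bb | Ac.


Per alternative of A: FIRST(bb) = {b}; FIRST(Ac) = {b}
FIRST(A) = {b}


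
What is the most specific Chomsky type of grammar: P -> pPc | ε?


Single nonterminal LHS, but p^n c^n is not regular
Classification: Type 2 (Context-Free)


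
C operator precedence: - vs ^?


'-' is additive (level 9); '^' is bitwise XOR (level 4)
Higher level binds tighter
'-' has higher precedence than '^'


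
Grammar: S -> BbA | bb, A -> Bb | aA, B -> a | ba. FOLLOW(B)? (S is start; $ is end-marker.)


$ ∈ FOLLOW(S). For each A -> αBβ: add FIRST(β)\{ε} to FOLLOW(B); if β nullable, add FOLLOW(A).
FOLLOW(B) = {b}


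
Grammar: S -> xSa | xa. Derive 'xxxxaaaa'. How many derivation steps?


Derivation: S => xSa => xxSaa => xxxSaaa => xxxxaaaa
Steps: 4


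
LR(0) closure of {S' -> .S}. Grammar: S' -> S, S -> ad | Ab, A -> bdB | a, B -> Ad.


Start: S' -> .S
For each item with dot before a nonterminal B, add B -> .γ for every B-production
Closure: [S' -> .S, S -> .ad, S -> .Ab, A -> .bdB, A -> .a]


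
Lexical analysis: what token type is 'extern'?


Pattern: reserved word
Type: KEYWORD


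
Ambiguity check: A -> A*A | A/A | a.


'a*a/a' has two parse trees (no precedence encoded between * and /)
Ambiguous


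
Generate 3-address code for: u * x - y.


Break into single-operator statements:
t1 = u * x
t2 = t1 - y


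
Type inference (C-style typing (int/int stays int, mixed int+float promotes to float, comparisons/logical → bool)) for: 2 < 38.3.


Operand types: int < float
Rule: comparison yields bool
Result type: bool


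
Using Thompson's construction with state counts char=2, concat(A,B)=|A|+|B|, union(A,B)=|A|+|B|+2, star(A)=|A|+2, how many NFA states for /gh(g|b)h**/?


Syntax tree has 5 char leaf(s), 1 union(s), 2 star(s)
chars contribute 5×2 = 10; each union adds +2; each star adds +2
Total: 10 + 2 + 4 = 16 states


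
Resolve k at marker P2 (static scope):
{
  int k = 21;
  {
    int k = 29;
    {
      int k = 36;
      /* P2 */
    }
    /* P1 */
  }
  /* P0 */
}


k declared in the same block as P2
k = 36


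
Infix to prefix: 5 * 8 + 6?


left-to-right (same/higher precedence on left): tree is (+ (* 5 8) 6)
Prefix: + * 5 8 6


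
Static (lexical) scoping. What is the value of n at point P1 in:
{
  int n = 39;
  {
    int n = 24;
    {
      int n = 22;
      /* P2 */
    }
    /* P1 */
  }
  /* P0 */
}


n declared in the same block as P1
n = 24


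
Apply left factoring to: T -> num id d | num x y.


Common prefix: 'num'
Factored: T -> num T', T' -> id d | x y


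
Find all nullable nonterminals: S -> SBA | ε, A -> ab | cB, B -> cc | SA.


A nonterminal is nullable iff some alternative derives ε (directly, or every symbol in it is nullable)
Nullable: {S}


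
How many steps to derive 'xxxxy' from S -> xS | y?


Derivation: S => xS => xxS => xxxS => xxxxS => xxxxy
Steps: 5


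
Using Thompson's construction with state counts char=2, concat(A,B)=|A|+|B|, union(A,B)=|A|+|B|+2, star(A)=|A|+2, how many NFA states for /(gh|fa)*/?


Syntax tree has 4 char leaf(s), 1 union(s), 1 star(s)
chars contribute 4×2 = 8; each union adds +2; each star adds +2
Total: 8 + 2 + 2 = 12 states


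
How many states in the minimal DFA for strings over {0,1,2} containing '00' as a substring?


KMP-style automaton: 2 progress states + 1 absorbing accept = 3
Minimal DFA: 3 states


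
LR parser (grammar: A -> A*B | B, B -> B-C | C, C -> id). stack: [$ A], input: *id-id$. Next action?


shift '*' to continue A -> A*B
Action: shift


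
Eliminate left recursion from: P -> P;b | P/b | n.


Left-recursive alternatives: P;b, P/b; non-recursive: n
Introduce P': P -> nP', P' -> ;bP' | /bP' | ε


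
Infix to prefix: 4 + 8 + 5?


left-to-right (same/higher precedence on left): tree is (+ (+ 4 8) 5)
Prefix: + + 4 8 5


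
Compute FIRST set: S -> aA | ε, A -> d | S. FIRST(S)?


Per alternative of S: FIRST(aA) = {a}; FIRST(ε) = {ε}
FIRST(S) = {a, ε}


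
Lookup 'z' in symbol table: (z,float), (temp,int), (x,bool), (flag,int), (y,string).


Lookup 'z' → type float
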